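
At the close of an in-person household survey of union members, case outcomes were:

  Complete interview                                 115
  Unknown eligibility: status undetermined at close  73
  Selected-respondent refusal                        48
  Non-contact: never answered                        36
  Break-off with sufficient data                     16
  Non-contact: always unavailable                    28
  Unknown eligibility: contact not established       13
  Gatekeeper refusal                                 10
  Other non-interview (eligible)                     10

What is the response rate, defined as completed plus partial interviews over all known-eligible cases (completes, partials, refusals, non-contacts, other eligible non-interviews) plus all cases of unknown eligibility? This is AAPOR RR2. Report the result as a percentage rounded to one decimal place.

Refusals = 10 + 48 = 58
No contact after all attempts = 36 + 28 = 64
Eligibility not determined = 13 + 73 = 86
Num = 115 + 16 = 131
Denominator = 115 + 16 + 58 + 64 + 10 + 86 = 349
RR2 = 131 / 349 = 0.3754

37.5%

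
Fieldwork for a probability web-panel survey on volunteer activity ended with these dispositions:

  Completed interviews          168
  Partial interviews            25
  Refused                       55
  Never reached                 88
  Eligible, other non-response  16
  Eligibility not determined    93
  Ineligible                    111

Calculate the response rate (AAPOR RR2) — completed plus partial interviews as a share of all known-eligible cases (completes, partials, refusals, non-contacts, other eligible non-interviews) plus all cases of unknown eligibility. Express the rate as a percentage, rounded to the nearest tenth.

Numerator = 168 + 25 = 193
Base = 168 + 25 + 55 + 88 + 16 + 93 = 445
RR2 = 193 / 445 = 0.4337

43.4%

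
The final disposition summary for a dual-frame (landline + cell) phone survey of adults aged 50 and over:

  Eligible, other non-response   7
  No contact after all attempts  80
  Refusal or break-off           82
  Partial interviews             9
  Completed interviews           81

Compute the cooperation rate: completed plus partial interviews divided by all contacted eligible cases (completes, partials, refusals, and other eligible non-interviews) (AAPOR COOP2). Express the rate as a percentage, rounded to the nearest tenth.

Top = 81 + 9 = 90
Denom = 81 + 9 + 82 + 7 = 179
COOP2 = 90 / 179 = 0.5028

50.3%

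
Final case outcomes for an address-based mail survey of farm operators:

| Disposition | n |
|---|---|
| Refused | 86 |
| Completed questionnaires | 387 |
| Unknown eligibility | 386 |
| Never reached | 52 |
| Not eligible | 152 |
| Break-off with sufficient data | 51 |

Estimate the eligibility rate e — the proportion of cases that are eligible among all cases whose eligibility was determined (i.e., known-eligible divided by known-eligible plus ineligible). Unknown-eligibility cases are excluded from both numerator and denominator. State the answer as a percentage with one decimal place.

79.1%

Eligible (known): 387 + 51 + 86 + 52 = 576
e = 576 / (576 + 152) = 576 / 728 = 0.7912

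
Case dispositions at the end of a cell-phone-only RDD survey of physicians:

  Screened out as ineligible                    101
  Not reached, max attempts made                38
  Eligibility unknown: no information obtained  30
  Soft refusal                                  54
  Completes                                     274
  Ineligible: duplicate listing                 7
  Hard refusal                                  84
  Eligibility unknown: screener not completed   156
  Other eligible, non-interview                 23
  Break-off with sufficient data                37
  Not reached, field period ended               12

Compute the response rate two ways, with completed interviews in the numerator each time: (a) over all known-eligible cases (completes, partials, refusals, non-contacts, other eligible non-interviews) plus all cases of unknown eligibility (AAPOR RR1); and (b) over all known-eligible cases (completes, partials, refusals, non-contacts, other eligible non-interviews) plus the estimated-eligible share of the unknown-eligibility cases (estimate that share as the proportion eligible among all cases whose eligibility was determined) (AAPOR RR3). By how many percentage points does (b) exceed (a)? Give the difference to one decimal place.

1.8

Refused = 84 + 54 = 138
Non-contacts = 12 + 38 = 50
Unknown if eligible = 156 + 30 = 186
Screened out, ineligible = 101 + 7 = 108
Numerator: 274
Denom: 274 + 37 + 138 + 50 + 23 + 186 = 708
RR1 = 274 / 708 = 0.3870
Eligible (known): 274 + 37 + 138 + 50 + 23 = 522
e = 522 / (522 + 108) = 522 / 630 = 0.8286
e × U: 0.8286 × 186 = 154.12
Denom: 522 + 154.12 = 676.12
RR3 = 274 / 676.12 = 0.4053
Difference = 40.53 − 38.70 = 1.83 percentage points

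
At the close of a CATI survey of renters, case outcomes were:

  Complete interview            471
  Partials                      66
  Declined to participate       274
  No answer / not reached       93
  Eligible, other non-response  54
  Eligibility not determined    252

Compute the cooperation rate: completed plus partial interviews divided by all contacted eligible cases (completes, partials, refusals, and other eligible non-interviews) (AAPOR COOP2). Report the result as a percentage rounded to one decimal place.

Top → 471 + 66 = 537
Base → 471 + 66 + 274 + 54 = 865
COOP2 = 537 / 865 = 0.6208

62.1%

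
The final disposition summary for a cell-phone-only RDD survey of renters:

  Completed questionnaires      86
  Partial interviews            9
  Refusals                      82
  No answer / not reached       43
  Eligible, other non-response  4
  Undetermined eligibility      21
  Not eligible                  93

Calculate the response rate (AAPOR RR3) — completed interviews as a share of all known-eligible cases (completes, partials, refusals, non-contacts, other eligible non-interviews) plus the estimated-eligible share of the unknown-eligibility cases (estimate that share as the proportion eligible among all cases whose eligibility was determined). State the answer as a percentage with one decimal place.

36.0%

Numerator → 86
Known eligible → 86 + 9 + 82 + 43 + 4 = 224
e = 224 / (224 + 93) = 224 / 317 = 0.7066
Eligible share of unknowns → 0.7066 × 21 = 14.84
Denominator → 224 + 14.84 = 238.84
RR3 = 86 / 238.84 = 0.3601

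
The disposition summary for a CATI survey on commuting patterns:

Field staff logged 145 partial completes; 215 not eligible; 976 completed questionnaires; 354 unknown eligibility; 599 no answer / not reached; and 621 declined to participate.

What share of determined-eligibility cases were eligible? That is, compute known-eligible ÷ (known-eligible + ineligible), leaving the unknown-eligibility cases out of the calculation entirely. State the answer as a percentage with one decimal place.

Determined eligible = 976 + 145 + 621 + 599 = 2341
e = 2341 / (2341 + 215) = 2341 / 2556 = 0.9159

91.6%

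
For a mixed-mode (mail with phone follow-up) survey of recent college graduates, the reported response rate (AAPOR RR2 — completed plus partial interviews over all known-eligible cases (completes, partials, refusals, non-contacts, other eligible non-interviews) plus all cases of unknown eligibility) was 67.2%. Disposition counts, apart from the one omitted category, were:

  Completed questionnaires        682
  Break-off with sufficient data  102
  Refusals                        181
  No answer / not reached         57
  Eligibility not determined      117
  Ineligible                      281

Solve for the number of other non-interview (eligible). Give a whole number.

Top → 682 + 102 = 784
RR2 = 784 / D = 0.672
D = 784 / 0.672 = 1166.7
Rest of base = 1139
other non-interview (eligible) = 1166.7 − 1139 ≈ 28

28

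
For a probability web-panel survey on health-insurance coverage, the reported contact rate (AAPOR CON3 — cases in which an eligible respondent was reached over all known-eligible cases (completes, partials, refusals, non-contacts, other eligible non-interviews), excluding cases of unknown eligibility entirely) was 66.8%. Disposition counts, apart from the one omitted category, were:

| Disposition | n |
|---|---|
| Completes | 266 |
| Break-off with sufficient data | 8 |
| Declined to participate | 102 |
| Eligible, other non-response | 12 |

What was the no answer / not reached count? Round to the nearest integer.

193

Numerator: 266 + 8 + 102 + 12 = 388
CON3 = 388 / D = 0.668
D = 388 / 0.668 = 580.8
Other denominator terms total 388
no answer / not reached = 580.8 − 388 ≈ 193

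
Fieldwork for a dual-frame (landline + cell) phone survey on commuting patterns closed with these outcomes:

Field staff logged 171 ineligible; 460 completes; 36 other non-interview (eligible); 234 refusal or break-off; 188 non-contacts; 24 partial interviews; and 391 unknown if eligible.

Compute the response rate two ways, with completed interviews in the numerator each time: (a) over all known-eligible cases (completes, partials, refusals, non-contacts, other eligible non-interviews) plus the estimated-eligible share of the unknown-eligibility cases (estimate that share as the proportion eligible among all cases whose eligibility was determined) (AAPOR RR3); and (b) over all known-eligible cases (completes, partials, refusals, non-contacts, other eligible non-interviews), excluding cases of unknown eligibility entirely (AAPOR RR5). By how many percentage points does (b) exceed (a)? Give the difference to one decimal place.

Num = 460
Known eligible = 460 + 24 + 234 + 188 + 36 = 942
e = 942 / (942 + 171) = 942 / 1113 = 0.8464
Estimated eligible among unknowns = 0.8464 × 391 = 330.94
Base = 942 + 330.94 = 1272.94
RR3 = 460 / 1272.94 = 0.3614
Base = 460 + 24 + 234 + 188 + 36 = 942
RR5 = 460 / 942 = 0.4883
Difference = 48.83 − 36.14 = 12.69 percentage points

12.7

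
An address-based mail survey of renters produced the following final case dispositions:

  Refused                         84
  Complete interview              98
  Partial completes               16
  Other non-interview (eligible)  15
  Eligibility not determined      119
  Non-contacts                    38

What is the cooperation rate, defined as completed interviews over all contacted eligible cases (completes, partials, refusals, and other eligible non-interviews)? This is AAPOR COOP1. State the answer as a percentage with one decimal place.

Num → 98
Denominator → 98 + 16 + 84 + 15 = 213
COOP1 = 98 / 213 = 0.4601

46.0%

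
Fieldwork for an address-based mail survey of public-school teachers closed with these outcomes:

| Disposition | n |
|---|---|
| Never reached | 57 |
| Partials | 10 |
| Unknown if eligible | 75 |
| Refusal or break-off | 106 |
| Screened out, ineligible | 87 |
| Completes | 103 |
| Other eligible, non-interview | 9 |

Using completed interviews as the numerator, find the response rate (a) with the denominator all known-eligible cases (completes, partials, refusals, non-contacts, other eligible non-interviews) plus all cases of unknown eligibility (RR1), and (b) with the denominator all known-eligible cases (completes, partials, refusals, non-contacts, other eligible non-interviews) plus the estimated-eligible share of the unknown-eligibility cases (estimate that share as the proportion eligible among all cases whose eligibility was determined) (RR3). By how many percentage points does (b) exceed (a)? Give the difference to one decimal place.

1.5

Num: 103
Denom: 103 + 10 + 106 + 57 + 9 + 75 = 360
RR1 = 103 / 360 = 0.2861
Known eligible: 103 + 10 + 106 + 57 + 9 = 285
e = 285 / (285 + 87) = 285 / 372 = 0.7661
Estimated eligible among unknowns: 0.7661 × 75 = 57.46
Denom: 285 + 57.46 = 342.46
RR3 = 103 / 342.46 = 0.3008
Difference = 30.08 − 28.61 = 1.47 percentage points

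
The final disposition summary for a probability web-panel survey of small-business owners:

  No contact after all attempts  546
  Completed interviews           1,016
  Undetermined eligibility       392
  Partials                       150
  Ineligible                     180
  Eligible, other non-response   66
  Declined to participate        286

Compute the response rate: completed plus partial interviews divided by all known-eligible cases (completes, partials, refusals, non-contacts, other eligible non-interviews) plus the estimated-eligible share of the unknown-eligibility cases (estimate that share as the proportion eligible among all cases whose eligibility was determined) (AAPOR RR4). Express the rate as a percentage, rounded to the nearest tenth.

Numerator → 1016 + 150 = 1166
Eligible (known) → 1016 + 150 + 286 + 546 + 66 = 2064
e = 2064 / (2064 + 180) = 2064 / 2244 = 0.9198
Estimated eligible among unknowns → 0.9198 × 392 = 360.56
Base → 2064 + 360.56 = 2424.56
RR4 = 1166 / 2424.56 = 0.4809

48.1%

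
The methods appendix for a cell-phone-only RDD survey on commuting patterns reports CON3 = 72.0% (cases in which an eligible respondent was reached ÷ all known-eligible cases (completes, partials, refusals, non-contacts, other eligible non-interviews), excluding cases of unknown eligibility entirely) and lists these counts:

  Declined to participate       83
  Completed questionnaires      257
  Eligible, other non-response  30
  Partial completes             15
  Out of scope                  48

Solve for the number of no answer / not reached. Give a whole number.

Top: 257 + 15 + 83 + 30 = 385
CON3 = 385 / D = 0.720
D = 385 / 0.720 = 534.7
Remaining denominator categories sum to 385
no answer / not reached = 534.7 − 385 ≈ 150

150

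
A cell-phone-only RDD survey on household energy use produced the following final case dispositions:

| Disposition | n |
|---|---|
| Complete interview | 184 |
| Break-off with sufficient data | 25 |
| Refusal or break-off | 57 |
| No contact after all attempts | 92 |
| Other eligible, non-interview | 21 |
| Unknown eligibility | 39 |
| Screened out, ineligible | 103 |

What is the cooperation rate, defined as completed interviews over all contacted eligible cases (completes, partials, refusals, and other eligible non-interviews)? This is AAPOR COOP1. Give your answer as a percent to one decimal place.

Top → 184
Denom → 184 + 25 + 57 + 21 = 287
COOP1 = 184 / 287 = 0.6411

64.1%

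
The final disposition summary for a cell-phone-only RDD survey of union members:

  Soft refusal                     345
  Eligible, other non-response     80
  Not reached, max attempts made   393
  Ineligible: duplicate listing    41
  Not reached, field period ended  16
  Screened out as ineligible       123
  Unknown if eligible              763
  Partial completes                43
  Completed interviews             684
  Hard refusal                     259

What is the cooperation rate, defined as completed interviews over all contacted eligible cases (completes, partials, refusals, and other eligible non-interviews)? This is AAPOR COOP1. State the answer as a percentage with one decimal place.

48.5%

Refusal or break-off = 259 + 345 = 604
No contact after all attempts = 16 + 393 = 409
Screened out, ineligible = 123 + 41 = 164
Numerator = 684
Denominator = 684 + 43 + 604 + 80 = 1411
COOP1 = 684 / 1411 = 0.4848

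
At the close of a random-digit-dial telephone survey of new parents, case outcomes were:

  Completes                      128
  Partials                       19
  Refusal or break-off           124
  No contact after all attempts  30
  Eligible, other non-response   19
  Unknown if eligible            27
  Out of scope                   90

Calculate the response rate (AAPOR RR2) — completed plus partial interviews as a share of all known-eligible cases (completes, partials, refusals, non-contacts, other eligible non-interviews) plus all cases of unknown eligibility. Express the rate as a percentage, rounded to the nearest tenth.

42.4%

Numerator → 128 + 19 = 147
Denom → 128 + 19 + 124 + 30 + 19 + 27 = 347
RR2 = 147 / 347 = 0.4236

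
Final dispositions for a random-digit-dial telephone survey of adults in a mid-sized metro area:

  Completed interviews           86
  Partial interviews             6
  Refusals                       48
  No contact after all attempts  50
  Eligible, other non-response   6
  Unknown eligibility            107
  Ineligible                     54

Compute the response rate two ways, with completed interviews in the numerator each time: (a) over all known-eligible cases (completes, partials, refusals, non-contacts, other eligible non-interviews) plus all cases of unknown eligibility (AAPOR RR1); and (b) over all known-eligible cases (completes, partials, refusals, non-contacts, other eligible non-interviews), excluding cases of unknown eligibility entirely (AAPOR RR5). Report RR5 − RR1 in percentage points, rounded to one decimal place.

15.5

Numerator: 86
Denom: 86 + 6 + 48 + 50 + 6 + 107 = 303
RR1 = 86 / 303 = 0.2838
Denom: 86 + 6 + 48 + 50 + 6 = 196
RR5 = 86 / 196 = 0.4388
Difference = 43.88 − 28.38 = 15.50 percentage points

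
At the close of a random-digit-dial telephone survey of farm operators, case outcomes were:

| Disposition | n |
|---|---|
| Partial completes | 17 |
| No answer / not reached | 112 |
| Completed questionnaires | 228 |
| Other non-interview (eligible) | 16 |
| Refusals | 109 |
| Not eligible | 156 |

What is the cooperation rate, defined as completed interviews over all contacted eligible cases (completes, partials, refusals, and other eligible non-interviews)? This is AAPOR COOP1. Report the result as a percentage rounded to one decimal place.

Numerator → 228
Denom → 228 + 17 + 109 + 16 = 370
COOP1 = 228 / 370 = 0.6162

61.6%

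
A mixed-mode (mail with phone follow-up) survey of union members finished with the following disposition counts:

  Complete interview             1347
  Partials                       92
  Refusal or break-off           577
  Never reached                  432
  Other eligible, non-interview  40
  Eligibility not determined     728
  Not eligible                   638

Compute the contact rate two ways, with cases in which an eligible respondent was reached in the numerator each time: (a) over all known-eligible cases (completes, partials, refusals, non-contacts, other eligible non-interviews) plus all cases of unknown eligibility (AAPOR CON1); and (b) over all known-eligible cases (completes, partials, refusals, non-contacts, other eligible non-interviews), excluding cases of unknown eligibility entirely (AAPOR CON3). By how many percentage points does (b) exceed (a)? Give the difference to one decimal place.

Num: 1347 + 92 + 577 + 40 = 2056
Base: 1347 + 92 + 577 + 432 + 40 + 728 = 3216
CON1 = 2056 / 3216 = 0.6393
Base: 1347 + 92 + 577 + 432 + 40 = 2488
CON3 = 2056 / 2488 = 0.8264
Difference = 82.64 − 63.93 = 18.71 percentage points

18.7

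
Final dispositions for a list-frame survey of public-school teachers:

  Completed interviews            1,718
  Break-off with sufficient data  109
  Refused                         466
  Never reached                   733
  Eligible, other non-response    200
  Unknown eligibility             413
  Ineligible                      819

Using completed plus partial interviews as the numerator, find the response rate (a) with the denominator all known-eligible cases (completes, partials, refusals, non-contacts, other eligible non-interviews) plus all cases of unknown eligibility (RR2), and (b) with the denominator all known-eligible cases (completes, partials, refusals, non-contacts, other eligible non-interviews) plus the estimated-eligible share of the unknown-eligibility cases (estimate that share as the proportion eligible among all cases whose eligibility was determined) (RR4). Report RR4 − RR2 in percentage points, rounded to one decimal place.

1.2

Numerator → 1718 + 109 = 1827
Denominator → 1718 + 109 + 466 + 733 + 200 + 413 = 3639
RR2 = 1827 / 3639 = 0.5021
Determined eligible → 1718 + 109 + 466 + 733 + 200 = 3226
e = 3226 / (3226 + 819) = 3226 / 4045 = 0.7975
Eligible share of unknowns → 0.7975 × 413 = 329.37
Denominator → 3226 + 329.37 = 3555.37
RR4 = 1827 / 3555.37 = 0.5139
Difference = 51.39 − 50.21 = 1.18 percentage points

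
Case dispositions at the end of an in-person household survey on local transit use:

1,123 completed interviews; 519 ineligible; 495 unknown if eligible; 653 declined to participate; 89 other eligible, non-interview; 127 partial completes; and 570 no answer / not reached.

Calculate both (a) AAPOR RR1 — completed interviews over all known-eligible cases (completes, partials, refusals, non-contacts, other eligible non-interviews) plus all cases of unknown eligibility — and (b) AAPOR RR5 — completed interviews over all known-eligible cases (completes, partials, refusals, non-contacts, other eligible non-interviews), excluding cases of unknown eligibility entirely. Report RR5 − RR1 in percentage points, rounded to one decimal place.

Num: 1123
Denominator: 1123 + 127 + 653 + 570 + 89 + 495 = 3057
RR1 = 1123 / 3057 = 0.3674
Denominator: 1123 + 127 + 653 + 570 + 89 = 2562
RR5 = 1123 / 2562 = 0.4383
Difference = 43.83 − 36.74 = 7.09 percentage points

7.1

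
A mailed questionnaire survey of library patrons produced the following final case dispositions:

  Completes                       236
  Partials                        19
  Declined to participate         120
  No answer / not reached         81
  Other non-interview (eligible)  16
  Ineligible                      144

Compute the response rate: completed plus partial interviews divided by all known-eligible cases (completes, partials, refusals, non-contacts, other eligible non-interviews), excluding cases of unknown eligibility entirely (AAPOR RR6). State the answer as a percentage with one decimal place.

Top: 236 + 19 = 255
Base: 236 + 19 + 120 + 81 + 16 = 472
RR6 = 255 / 472 = 0.5403

54.0%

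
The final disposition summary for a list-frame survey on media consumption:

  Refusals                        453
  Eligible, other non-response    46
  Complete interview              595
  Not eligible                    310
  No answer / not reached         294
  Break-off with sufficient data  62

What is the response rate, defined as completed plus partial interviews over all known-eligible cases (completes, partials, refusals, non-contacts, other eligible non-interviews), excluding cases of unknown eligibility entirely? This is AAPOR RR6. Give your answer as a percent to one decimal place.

Numerator → 595 + 62 = 657
Denom → 595 + 62 + 453 + 294 + 46 = 1450
RR6 = 657 / 1450 = 0.4531

45.3%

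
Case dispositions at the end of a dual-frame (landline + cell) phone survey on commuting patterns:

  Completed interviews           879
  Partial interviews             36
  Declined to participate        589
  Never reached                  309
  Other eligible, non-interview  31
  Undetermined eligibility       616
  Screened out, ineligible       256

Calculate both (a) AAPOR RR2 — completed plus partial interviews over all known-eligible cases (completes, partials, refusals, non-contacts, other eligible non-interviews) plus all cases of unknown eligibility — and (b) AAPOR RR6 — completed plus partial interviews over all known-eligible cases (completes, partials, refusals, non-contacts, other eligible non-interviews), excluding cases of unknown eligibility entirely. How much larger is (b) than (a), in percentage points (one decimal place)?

Num: 879 + 36 = 915
Denom: 879 + 36 + 589 + 309 + 31 + 616 = 2460
RR2 = 915 / 2460 = 0.3720
Denom: 879 + 36 + 589 + 309 + 31 = 1844
RR6 = 915 / 1844 = 0.4962
Difference = 49.62 − 37.20 = 12.42 percentage points

12.4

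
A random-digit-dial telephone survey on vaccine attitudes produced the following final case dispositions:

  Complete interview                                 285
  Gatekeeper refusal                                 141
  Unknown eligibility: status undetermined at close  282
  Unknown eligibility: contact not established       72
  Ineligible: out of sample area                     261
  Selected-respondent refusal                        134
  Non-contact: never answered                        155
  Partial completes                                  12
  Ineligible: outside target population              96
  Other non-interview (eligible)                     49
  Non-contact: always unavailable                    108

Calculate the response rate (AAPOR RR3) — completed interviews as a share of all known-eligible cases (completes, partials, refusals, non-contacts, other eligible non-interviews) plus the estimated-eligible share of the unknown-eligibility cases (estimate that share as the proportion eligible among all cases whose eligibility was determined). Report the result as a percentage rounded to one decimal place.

Declined to participate = 141 + 134 = 275
No contact after all attempts = 155 + 108 = 263
Unknown eligibility = 72 + 282 = 354
Ineligible = 96 + 261 = 357
Numerator = 285
Determined eligible = 285 + 12 + 275 + 263 + 49 = 884
e = 884 / (884 + 357) = 884 / 1241 = 0.7123
e × U = 0.7123 × 354 = 252.15
Denom = 884 + 252.15 = 1136.15
RR3 = 285 / 1136.15 = 0.2508

25.1%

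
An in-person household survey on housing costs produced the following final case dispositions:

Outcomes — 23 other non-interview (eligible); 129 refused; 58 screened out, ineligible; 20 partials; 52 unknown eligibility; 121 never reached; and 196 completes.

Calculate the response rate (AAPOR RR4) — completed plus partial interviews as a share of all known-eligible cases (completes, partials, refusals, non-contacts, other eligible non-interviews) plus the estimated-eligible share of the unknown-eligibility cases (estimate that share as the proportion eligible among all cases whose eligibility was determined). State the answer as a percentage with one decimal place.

Top = 196 + 20 = 216
Known eligible = 196 + 20 + 129 + 121 + 23 = 489
e = 489 / (489 + 58) = 489 / 547 = 0.8940
Estimated eligible among unknowns = 0.8940 × 52 = 46.49
Denominator = 489 + 46.49 = 535.49
RR4 = 216 / 535.49 = 0.4034

40.3%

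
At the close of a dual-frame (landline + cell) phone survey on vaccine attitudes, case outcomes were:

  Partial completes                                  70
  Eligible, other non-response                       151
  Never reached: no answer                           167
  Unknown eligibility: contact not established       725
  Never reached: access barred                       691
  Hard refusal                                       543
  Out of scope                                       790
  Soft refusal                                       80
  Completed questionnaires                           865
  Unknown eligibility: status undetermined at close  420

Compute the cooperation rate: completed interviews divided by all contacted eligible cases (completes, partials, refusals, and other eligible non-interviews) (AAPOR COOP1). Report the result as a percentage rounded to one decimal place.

Declined to participate = 543 + 80 = 623
No contact after all attempts = 167 + 691 = 858
Unknown eligibility = 725 + 420 = 1145
Num = 865
Denominator = 865 + 70 + 623 + 151 = 1709
COOP1 = 865 / 1709 = 0.5061

50.6%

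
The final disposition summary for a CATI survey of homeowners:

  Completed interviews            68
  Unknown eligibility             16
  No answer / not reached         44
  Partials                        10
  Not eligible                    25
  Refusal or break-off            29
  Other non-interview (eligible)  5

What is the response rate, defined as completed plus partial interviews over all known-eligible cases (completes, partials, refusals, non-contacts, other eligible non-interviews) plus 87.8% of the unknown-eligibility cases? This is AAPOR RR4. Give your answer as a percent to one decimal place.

45.9%

Numerator → 68 + 10 = 78
Known eligible → 68 + 10 + 29 + 44 + 5 = 156
Estimated eligible among unknowns → 0.8780 × 16 = 14.05
Base → 156 + 14.05 = 170.05
RR4 = 78 / 170.05 = 0.4587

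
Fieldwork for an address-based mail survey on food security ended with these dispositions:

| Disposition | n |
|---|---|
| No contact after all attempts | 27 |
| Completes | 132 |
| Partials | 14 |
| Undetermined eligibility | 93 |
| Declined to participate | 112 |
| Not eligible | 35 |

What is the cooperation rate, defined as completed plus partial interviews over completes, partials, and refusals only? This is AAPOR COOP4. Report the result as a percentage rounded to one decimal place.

Top: 132 + 14 = 146
Base: 132 + 14 + 112 = 258
COOP4 = 146 / 258 = 0.5659

56.6%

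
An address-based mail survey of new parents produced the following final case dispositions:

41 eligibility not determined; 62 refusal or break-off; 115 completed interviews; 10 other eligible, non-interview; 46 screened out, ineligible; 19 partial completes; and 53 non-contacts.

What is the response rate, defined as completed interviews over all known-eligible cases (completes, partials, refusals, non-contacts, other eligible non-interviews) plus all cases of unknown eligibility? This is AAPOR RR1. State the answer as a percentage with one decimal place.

38.3%

Num = 115
Denom = 115 + 19 + 62 + 53 + 10 + 41 = 300
RR1 = 115 / 300 = 0.3833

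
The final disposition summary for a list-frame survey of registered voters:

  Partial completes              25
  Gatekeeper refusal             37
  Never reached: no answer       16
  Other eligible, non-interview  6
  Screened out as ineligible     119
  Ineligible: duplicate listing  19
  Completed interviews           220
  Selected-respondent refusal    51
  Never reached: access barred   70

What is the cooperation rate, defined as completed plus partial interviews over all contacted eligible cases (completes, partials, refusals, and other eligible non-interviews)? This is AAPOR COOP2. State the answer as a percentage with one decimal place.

Refusals = 37 + 51 = 88
No answer / not reached = 16 + 70 = 86
Screened out, ineligible = 119 + 19 = 138
Num: 220 + 25 = 245
Denominator: 220 + 25 + 88 + 6 = 339
COOP2 = 245 / 339 = 0.7227

72.3%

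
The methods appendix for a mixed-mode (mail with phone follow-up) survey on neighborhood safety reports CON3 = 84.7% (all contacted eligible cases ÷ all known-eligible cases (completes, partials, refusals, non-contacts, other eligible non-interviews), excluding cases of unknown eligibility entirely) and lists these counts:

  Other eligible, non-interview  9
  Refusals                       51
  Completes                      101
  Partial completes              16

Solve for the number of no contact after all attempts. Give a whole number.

32

Numerator: 101 + 16 + 51 + 9 = 177
CON3 = 177 / D = 0.847
D = 177 / 0.847 = 209.0
Remaining denominator categories sum to 177
no contact after all attempts = 209.0 − 177 ≈ 32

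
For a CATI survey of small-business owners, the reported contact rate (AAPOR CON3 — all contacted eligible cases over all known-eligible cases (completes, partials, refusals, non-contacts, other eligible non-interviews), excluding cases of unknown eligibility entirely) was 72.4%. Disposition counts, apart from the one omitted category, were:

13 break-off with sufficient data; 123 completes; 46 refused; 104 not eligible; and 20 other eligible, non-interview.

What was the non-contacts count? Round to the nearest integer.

Numerator = 123 + 13 + 46 + 20 = 202
CON3 = 202 / D = 0.724
D = 202 / 0.724 = 279.0
Rest of base = 202
non-contacts = 279.0 − 202 ≈ 77

77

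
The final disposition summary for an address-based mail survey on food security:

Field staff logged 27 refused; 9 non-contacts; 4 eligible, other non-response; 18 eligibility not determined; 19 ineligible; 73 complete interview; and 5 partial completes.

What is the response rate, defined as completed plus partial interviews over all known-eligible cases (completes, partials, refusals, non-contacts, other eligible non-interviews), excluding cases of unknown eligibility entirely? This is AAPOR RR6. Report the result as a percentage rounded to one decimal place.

Num = 73 + 5 = 78
Denom = 73 + 5 + 27 + 9 + 4 = 118
RR6 = 78 / 118 = 0.6610

66.1%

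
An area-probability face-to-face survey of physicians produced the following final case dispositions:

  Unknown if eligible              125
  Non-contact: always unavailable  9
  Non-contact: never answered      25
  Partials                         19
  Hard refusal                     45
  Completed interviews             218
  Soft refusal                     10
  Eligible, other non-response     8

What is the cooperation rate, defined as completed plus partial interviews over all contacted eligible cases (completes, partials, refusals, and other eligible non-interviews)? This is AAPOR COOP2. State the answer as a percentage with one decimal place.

Declined to participate = 45 + 10 = 55
No contact after all attempts = 25 + 9 = 34
Numerator → 218 + 19 = 237
Denom → 218 + 19 + 55 + 8 = 300
COOP2 = 237 / 300 = 0.7900

79.0%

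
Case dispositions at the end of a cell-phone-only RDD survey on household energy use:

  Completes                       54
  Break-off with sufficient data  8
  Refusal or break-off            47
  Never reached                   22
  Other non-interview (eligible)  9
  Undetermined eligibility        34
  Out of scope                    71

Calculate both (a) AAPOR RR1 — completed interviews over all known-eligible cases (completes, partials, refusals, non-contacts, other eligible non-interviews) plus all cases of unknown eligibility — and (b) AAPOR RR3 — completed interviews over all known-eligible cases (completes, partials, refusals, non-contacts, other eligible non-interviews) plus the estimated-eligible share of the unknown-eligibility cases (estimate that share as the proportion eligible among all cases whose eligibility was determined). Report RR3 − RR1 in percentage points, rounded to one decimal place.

Num = 54
Denominator = 54 + 8 + 47 + 22 + 9 + 34 = 174
RR1 = 54 / 174 = 0.3103
Determined eligible = 54 + 8 + 47 + 22 + 9 = 140
e = 140 / (140 + 71) = 140 / 211 = 0.6635
Estimated eligible among unknowns = 0.6635 × 34 = 22.56
Denominator = 140 + 22.56 = 162.56
RR3 = 54 / 162.56 = 0.3322
Difference = 33.22 − 31.03 = 2.19 percentage points

2.2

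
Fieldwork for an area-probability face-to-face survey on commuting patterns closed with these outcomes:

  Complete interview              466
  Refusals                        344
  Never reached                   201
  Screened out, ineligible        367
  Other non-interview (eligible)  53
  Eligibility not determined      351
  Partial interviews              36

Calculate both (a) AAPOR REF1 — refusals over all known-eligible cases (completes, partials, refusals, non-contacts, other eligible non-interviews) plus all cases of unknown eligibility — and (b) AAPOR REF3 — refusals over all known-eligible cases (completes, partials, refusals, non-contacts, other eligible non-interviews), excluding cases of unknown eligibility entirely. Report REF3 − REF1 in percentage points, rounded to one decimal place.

Num: 344
Denominator: 466 + 36 + 344 + 201 + 53 + 351 = 1451
REF1 = 344 / 1451 = 0.2371
Denominator: 466 + 36 + 344 + 201 + 53 = 1100
REF3 = 344 / 1100 = 0.3127
Difference = 31.27 − 23.71 = 7.56 percentage points

7.6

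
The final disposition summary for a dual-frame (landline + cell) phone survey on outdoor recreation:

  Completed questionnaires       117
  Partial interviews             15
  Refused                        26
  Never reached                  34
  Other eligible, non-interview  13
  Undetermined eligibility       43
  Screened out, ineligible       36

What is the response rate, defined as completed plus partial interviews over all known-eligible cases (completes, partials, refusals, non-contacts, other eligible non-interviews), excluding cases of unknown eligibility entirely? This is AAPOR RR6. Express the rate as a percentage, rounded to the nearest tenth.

Numerator → 117 + 15 = 132
Denominator → 117 + 15 + 26 + 34 + 13 = 205
RR6 = 132 / 205 = 0.6439

64.4%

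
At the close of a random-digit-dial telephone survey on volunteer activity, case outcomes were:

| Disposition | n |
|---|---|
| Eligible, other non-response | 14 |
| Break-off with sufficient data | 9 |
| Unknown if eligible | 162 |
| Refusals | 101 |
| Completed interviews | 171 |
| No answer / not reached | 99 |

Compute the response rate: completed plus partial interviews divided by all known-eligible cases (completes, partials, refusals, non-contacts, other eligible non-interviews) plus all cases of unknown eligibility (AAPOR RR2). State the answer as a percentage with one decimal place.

Numerator → 171 + 9 = 180
Base → 171 + 9 + 101 + 99 + 14 + 162 = 556
RR2 = 180 / 556 = 0.3237

32.4%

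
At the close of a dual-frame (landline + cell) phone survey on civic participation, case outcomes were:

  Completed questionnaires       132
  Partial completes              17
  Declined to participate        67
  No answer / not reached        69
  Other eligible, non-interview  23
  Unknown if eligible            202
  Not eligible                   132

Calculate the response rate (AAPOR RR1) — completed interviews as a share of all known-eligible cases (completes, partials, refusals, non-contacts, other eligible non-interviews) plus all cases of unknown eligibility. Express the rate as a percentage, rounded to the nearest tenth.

Num → 132
Denominator → 132 + 17 + 67 + 69 + 23 + 202 = 510
RR1 = 132 / 510 = 0.2588

25.9%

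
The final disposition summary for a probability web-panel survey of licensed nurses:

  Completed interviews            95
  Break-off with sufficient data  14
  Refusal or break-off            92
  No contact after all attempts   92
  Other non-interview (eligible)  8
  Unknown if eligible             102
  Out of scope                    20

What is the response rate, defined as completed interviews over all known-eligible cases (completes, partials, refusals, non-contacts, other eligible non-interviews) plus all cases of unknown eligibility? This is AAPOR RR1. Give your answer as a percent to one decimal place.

Num → 95
Denom → 95 + 14 + 92 + 92 + 8 + 102 = 403
RR1 = 95 / 403 = 0.2357

23.6%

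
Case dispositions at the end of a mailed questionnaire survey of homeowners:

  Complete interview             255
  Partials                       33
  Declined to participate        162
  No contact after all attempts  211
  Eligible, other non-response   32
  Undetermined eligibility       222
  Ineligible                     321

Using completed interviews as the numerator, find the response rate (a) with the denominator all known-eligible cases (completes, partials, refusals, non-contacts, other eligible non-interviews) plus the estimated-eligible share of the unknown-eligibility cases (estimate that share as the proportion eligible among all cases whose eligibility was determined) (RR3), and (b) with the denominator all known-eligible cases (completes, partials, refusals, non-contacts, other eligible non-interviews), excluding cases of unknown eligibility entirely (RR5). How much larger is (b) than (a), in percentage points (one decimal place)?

Top → 255
Eligible (known) → 255 + 33 + 162 + 211 + 32 = 693
e = 693 / (693 + 321) = 693 / 1014 = 0.6834
e × U → 0.6834 × 222 = 151.71
Base → 693 + 151.71 = 844.71
RR3 = 255 / 844.71 = 0.3019
Base → 255 + 33 + 162 + 211 + 32 = 693
RR5 = 255 / 693 = 0.3680
Difference = 36.80 − 30.19 = 6.61 percentage points

6.6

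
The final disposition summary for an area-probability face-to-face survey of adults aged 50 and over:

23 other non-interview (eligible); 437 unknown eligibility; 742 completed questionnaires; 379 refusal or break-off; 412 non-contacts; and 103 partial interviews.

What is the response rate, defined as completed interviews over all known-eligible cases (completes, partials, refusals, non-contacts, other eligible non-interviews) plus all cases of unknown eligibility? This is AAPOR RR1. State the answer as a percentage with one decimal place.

Numerator: 742
Base: 742 + 103 + 379 + 412 + 23 + 437 = 2096
RR1 = 742 / 2096 = 0.3540

35.4%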